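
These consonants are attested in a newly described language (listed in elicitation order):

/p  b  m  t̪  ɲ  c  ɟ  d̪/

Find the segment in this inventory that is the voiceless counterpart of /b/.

/b/ is a voiced bilabial stop.
The voiceless counterpart is a voiceless bilabial stop — in this inventory, /p/.

/p/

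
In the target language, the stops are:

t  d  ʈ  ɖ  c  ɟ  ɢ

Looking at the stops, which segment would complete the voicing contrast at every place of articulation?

/q/

alveolar: voiceless /t/, voiced /d/.
retroflex: voiceless /ʈ/, voiced /ɖ/.
palatal: voiceless /c/, voiced /ɟ/.
uvular: voiceless —, voiced /ɢ/.
The uvular row has no voiceless member, so the gap is the voiceless uvular stop /q/.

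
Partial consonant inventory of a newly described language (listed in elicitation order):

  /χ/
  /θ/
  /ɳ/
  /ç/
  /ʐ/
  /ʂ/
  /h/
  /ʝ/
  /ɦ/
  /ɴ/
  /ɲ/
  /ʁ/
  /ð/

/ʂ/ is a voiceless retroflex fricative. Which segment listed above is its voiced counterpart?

The voiced counterpart is a voiced retroflex fricative — in this inventory, /ʐ/.

/ʐ/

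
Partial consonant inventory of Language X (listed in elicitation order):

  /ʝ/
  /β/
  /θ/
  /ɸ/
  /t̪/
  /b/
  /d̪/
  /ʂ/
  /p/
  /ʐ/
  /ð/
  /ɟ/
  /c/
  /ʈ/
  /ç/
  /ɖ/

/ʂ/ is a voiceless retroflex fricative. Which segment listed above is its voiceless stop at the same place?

/ʈ/

The voiceless stop at the same place is a voiceless retroflex stop — in this inventory, /ʈ/.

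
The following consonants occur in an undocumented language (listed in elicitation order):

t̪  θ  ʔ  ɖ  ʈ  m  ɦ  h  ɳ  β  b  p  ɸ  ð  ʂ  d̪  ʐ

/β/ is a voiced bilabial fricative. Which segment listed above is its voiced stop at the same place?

/b/

The voiced stop at the same place is a voiced bilabial stop — in this inventory, /b/.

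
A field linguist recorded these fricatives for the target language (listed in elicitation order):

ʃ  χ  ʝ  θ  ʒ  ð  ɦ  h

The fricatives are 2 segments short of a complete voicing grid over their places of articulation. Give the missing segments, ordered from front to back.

/ç/, /ʁ/

place of articulation  voiceless  voiced  
dental            θ         ð       
postalveolar      ʃ         ʒ       
palatal           —         ʝ       
uvular            χ         —       
glottal           h         ɦ       
Gaps, from front to back: palatal lacks voiceless (/ç/); uvular lacks voiced (/ʁ/).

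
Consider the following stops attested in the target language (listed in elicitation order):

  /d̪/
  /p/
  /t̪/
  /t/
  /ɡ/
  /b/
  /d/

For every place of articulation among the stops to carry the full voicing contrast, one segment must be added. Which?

bilabial: voiceless /p/, voiced /b/.
dental: voiceless /t̪/, voiced /d̪/.
alveolar: voiceless /t/, voiced /d/.
velar: voiceless —, voiced /ɡ/.
The velar row has no voiceless member, so the gap is the voiceless velar stop /k/.

/k/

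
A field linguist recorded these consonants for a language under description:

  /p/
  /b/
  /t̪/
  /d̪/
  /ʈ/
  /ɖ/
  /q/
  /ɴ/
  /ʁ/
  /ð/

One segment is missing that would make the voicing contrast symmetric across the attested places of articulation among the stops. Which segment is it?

/ɢ/

bilabial: voiceless /p/, voiced /b/.
dental: voiceless /t̪/, voiced /d̪/.
retroflex: voiceless /ʈ/, voiced /ɖ/.
uvular: voiceless /q/, voiced —.
The uvular row has no voiced member, so the gap is the voiced uvular stop /ɢ/.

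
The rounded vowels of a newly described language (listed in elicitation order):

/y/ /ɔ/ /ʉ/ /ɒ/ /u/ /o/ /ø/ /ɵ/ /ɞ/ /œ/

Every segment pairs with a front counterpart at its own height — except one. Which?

High: /y/ ~ /ʉ/ ~ /u/
High-mid: /ø/ ~ /ɵ/ ~ /o/
Low-mid: /œ/ ~ /ɞ/ ~ /ɔ/
Low: only /ɒ/ (back); no front partner.
So /ɒ/ is the unpaired segment.

/ɒ/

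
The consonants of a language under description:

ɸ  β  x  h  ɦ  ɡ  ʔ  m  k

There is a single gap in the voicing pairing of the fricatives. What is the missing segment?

Voiceless: /ɸ/ (bilabial), /x/ (velar), /h/ (glottal).
Voiced: /β/ (bilabial), /ɦ/ (glottal).
The velar row has no voiced member, so the gap is the voiced velar fricative /ɣ/.

/ɣ/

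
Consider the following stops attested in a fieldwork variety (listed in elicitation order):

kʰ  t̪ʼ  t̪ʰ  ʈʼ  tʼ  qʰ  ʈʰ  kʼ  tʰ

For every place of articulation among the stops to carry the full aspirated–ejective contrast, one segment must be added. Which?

/qʼ/

Aspirated: /t̪ʰ/ (dental), /tʰ/ (alveolar), /ʈʰ/ (retroflex), /kʰ/ (velar), /qʰ/ (uvular).
Ejective: /t̪ʼ/ (dental), /tʼ/ (alveolar), /ʈʼ/ (retroflex), /kʼ/ (velar).
The uvular row has no ejective member, so the gap is the ejective uvular stop /qʼ/.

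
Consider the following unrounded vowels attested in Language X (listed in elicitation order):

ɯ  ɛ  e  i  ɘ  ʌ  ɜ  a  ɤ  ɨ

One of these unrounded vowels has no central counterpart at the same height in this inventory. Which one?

/a/

High: /i/ ~ /ɨ/ ~ /ɯ/
High-mid: /e/ ~ /ɘ/ ~ /ɤ/
Low-mid: /ɛ/ ~ /ɜ/ ~ /ʌ/
Low: only /a/ (front); no central partner.
So /a/ is the unpaired segment.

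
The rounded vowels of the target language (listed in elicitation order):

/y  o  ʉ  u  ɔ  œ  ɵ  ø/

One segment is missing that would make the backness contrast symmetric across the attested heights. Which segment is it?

/ɞ/

Front: /y/ (high), /ø/ (high-mid), /œ/ (low-mid).
Central: /ʉ/ (high), /ɵ/ (high-mid).
Back: /u/ (high), /o/ (high-mid), /ɔ/ (low-mid).
The low-mid row has no central member, so the gap is the low-mid central rounded vowel /ɞ/.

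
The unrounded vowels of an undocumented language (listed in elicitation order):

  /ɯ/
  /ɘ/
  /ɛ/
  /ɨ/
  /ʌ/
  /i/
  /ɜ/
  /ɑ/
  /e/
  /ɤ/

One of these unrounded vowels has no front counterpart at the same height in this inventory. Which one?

/ɑ/

High: /i/ ~ /ɨ/ ~ /ɯ/
High-mid: /e/ ~ /ɘ/ ~ /ɤ/
Low-mid: /ɛ/ ~ /ɜ/ ~ /ʌ/
Low: only /ɑ/ (back); no front partner.
So /ɑ/ is the unpaired segment.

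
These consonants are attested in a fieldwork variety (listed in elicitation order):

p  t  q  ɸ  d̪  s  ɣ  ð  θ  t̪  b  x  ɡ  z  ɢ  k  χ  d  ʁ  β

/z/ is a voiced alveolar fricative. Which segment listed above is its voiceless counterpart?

/s/

The voiceless counterpart is a voiceless alveolar fricative — in this inventory, /s/.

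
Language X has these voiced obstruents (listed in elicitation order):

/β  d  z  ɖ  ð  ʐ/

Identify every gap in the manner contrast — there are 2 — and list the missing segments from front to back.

/b/, /d̪/

Stop: /d/ (alveolar), /ɖ/ (retroflex).
Fricative: /β/ (bilabial), /ð/ (dental), /z/ (alveolar), /ʐ/ (retroflex).
Gaps, from front to back: bilabial lacks stop (/b/); dental lacks stop (/d̪/).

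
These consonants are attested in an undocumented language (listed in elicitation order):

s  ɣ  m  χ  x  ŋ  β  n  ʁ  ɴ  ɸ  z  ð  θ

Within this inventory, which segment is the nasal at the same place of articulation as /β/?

/m/

/β/ is a voiced bilabial fricative.
The nasal at the same place is a bilabial nasal — in this inventory, /m/.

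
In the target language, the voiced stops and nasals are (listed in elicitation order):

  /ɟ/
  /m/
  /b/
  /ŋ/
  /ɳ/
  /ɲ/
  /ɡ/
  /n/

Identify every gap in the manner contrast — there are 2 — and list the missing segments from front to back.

/d/, /ɖ/

place of articulation  oral stop  nasal   
bilabial          b         m       
alveolar          —         n       
retroflex         —         ɳ       
palatal           ɟ         ɲ       
velar             ɡ         ŋ       
Gaps, from front to back: alveolar lacks oral stop (/d/); retroflex lacks oral stop (/ɖ/).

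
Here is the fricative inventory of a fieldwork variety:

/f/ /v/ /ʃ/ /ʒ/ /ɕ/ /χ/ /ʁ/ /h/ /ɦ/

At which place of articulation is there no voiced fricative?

place of articulation  voiceless  voiced  
labiodental       f         v       
postalveolar      ʃ         ʒ       
alveolo-palatal   ɕ         —       
uvular            χ         ʁ       
glottal           h         ɦ       
Every place of articulation has a voiced member except alveolo-palatal, where /ʑ/ would be expected.

alveolo-palatal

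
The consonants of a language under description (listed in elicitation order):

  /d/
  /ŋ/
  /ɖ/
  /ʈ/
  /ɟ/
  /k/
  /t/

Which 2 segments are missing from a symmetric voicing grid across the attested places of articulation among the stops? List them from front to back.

/c/, /ɡ/

Voiceless: /t/ (alveolar), /ʈ/ (retroflex), /k/ (velar).
Voiced: /d/ (alveolar), /ɖ/ (retroflex), /ɟ/ (palatal).
Gaps, from front to back: palatal lacks voiceless (/c/); velar lacks voiced (/ɡ/).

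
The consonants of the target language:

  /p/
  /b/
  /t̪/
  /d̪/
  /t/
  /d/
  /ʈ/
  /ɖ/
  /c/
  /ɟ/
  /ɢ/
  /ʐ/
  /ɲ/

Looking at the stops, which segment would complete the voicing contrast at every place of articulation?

/q/

place of articulation  voiceless  voiced  
bilabial          p         b       
dental            t̪        d̪      
alveolar          t         d       
retroflex         ʈ         ɖ       
palatal           c         ɟ       
uvular            —         ɢ       
The uvular row has no voiceless member, so the gap is the voiceless uvular stop /q/.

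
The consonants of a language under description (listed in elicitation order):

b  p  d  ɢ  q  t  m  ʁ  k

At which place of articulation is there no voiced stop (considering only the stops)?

place of articulation  voiceless  voiced  
bilabial          p         b       
alveolar          t         d       
velar             k         —       
uvular            q         ɢ       
Every place of articulation has a voiced member except velar, where /ɡ/ would be expected.

velar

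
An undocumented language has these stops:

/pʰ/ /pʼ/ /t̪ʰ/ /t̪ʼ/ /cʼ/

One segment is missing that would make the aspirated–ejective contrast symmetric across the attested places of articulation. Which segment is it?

Aspirated: /pʰ/ (bilabial), /t̪ʰ/ (dental).
Ejective: /pʼ/ (bilabial), /t̪ʼ/ (dental), /cʼ/ (palatal).
The palatal row has no aspirated member, so the gap is the aspirated palatal stop /cʰ/.

/cʰ/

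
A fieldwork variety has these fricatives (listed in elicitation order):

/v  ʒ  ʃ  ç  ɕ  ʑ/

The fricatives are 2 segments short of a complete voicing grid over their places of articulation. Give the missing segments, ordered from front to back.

place of articulation  voiceless  voiced  
labiodental       —         v       
postalveolar      ʃ         ʒ       
alveolo-palatal   ɕ         ʑ       
palatal           ç         —       
Gaps, from front to back: labiodental lacks voiceless (/f/); palatal lacks voiced (/ʝ/).

/f/, /ʝ/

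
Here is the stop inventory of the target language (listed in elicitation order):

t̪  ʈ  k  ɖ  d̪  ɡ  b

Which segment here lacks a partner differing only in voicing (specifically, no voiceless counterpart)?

Dental: /t̪/ ~ /d̪/
Retroflex: /ʈ/ ~ /ɖ/
Velar: /k/ ~ /ɡ/
Bilabial: only /b/ (voiced); no voiceless partner.
So /b/ is the unpaired segment.

/b/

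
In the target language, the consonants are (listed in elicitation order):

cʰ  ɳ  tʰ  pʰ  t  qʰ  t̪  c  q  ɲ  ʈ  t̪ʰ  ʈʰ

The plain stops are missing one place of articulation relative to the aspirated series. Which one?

bilabial: plain —, aspirated /pʰ/.
dental: plain /t̪/, aspirated /t̪ʰ/.
alveolar: plain /t/, aspirated /tʰ/.
retroflex: plain /ʈ/, aspirated /ʈʰ/.
palatal: plain /c/, aspirated /cʰ/.
uvular: plain /q/, aspirated /qʰ/.
Every place of articulation has a plain member except bilabial, where /p/ would be expected.

bilabial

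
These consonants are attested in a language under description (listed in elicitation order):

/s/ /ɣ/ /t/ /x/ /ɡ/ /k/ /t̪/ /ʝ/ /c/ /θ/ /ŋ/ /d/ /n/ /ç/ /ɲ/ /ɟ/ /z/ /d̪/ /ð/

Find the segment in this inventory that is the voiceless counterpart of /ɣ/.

/x/

/ɣ/ is a voiced velar fricative.
The voiceless counterpart is a voiceless velar fricative — in this inventory, /x/.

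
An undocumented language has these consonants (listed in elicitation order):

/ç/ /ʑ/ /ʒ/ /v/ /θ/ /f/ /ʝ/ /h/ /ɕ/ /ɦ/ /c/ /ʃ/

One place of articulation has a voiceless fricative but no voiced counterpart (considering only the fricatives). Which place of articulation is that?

dental

place of articulation  voiceless  voiced  
labiodental       f         v       
dental            θ         —       
postalveolar      ʃ         ʒ       
alveolo-palatal   ɕ         ʑ       
palatal           ç         ʝ       
glottal           h         ɦ       
Every place of articulation has a voiced member except dental, where /ð/ would be expected.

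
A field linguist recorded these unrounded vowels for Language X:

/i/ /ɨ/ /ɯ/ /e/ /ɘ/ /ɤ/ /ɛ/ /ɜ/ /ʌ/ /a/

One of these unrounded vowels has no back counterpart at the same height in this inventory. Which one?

High: /i/ ~ /ɨ/ ~ /ɯ/
High-mid: /e/ ~ /ɘ/ ~ /ɤ/
Low-mid: /ɛ/ ~ /ɜ/ ~ /ʌ/
Low: only /a/ (front); no back partner.
So /a/ is the unpaired segment.

/a/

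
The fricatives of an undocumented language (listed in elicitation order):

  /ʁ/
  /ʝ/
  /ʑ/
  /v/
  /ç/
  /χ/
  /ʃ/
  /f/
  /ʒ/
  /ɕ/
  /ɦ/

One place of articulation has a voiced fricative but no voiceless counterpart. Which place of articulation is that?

glottal

place of articulation  voiceless  voiced  
labiodental       f         v       
postalveolar      ʃ         ʒ       
alveolo-palatal   ɕ         ʑ       
palatal           ç         ʝ       
uvular            χ         ʁ       
glottal           —         ɦ       
Every place of articulation has a voiceless member except glottal, where /h/ would be expected.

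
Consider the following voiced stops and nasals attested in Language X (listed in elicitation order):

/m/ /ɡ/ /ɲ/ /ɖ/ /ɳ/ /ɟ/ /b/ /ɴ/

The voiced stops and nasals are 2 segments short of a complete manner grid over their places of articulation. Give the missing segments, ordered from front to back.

/ŋ/, /ɢ/

bilabial: oral stop /b/, nasal /m/.
retroflex: oral stop /ɖ/, nasal /ɳ/.
palatal: oral stop /ɟ/, nasal /ɲ/.
velar: oral stop /ɡ/, nasal —.
uvular: oral stop —, nasal /ɴ/.
Gaps, from front to back: velar lacks nasal (/ŋ/); uvular lacks oral stop (/ɢ/).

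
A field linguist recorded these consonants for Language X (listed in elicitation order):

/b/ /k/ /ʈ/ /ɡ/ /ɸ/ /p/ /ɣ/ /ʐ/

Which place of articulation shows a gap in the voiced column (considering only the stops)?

bilabial: voiceless /p/, voiced /b/.
retroflex: voiceless /ʈ/, voiced —.
velar: voiceless /k/, voiced /ɡ/.
Every place of articulation has a voiced member except retroflex, where /ɖ/ would be expected.

retroflex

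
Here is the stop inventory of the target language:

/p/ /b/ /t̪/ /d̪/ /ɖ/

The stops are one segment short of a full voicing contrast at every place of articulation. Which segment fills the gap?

/ʈ/

bilabial: voiceless /p/, voiced /b/.
dental: voiceless /t̪/, voiced /d̪/.
retroflex: voiceless —, voiced /ɖ/.
The retroflex row has no voiceless member, so the gap is the voiceless retroflex stop /ʈ/.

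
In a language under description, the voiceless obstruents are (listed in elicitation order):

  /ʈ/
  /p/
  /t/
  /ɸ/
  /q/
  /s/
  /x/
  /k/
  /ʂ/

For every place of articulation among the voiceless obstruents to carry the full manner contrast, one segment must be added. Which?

Stop: /p/ (bilabial), /t/ (alveolar), /ʈ/ (retroflex), /k/ (velar), /q/ (uvular).
Fricative: /ɸ/ (bilabial), /s/ (alveolar), /ʂ/ (retroflex), /x/ (velar).
The uvular row has no fricative member, so the gap is the uvular fricative /χ/.

/χ/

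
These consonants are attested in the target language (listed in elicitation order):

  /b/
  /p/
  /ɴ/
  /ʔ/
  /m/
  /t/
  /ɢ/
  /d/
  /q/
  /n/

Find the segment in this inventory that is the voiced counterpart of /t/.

/d/

/t/ is a voiceless alveolar stop.
The voiced counterpart is a voiced alveolar stop — in this inventory, /d/.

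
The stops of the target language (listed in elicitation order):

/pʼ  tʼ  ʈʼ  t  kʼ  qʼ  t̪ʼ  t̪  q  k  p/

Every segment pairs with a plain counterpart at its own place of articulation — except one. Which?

/ʈʼ/

Bilabial: /p/ ~ /pʼ/
Dental: /t̪/ ~ /t̪ʼ/
Alveolar: /t/ ~ /tʼ/
Velar: /k/ ~ /kʼ/
Uvular: /q/ ~ /qʼ/
Retroflex: only /ʈʼ/ (ejective); no plain partner.
So /ʈʼ/ is the unpaired segment.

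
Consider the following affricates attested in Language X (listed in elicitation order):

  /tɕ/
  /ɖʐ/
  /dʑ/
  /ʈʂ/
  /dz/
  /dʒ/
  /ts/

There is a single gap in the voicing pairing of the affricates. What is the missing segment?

/tʃ/

Voiceless: /ts/ (alveolar), /ʈʂ/ (retroflex), /tɕ/ (alveolo-palatal).
Voiced: /dz/ (alveolar), /dʒ/ (postalveolar), /ɖʐ/ (retroflex), /dʑ/ (alveolo-palatal).
The postalveolar row has no voiceless member, so the gap is the voiceless postalveolar affricate /tʃ/.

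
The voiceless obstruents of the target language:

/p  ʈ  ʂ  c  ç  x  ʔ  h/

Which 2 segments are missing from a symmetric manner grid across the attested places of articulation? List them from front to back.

bilabial: stop /p/, fricative —.
retroflex: stop /ʈ/, fricative /ʂ/.
palatal: stop /c/, fricative /ç/.
velar: stop —, fricative /x/.
glottal: stop /ʔ/, fricative /h/.
Gaps, from front to back: bilabial lacks fricative (/ɸ/); velar lacks stop (/k/).

/ɸ/, /k/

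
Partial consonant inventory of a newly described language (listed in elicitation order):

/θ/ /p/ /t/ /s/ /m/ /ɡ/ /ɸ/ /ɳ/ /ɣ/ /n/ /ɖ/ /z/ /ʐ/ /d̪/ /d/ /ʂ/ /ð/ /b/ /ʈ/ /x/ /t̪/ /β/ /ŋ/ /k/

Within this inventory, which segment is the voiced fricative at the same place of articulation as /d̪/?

/ð/

/d̪/ is a voiced dental stop.
The voiced fricative at the same place is a voiced dental fricative — in this inventory, /ð/.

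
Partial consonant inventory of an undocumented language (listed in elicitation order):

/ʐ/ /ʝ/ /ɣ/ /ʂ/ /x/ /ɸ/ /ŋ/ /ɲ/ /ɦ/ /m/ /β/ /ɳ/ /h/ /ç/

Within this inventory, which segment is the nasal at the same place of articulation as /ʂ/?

/ʂ/ is a voiceless retroflex fricative.
The nasal at the same place is a retroflex nasal — in this inventory, /ɳ/.

/ɳ/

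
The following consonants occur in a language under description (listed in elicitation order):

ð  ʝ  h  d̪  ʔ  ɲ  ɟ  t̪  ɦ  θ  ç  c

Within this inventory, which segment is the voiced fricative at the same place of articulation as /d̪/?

/d̪/ is a voiced dental stop.
The voiced fricative at the same place is a voiced dental fricative — in this inventory, /ð/.

/ð/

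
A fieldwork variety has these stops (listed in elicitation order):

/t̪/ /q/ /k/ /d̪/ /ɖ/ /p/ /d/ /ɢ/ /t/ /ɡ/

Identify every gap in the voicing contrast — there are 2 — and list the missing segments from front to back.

/b/, /ʈ/

Voiceless: /p/ (bilabial), /t̪/ (dental), /t/ (alveolar), /k/ (velar), /q/ (uvular).
Voiced: /d̪/ (dental), /d/ (alveolar), /ɖ/ (retroflex), /ɡ/ (velar), /ɢ/ (uvular).
Gaps, from front to back: bilabial lacks voiced (/b/); retroflex lacks voiceless (/ʈ/).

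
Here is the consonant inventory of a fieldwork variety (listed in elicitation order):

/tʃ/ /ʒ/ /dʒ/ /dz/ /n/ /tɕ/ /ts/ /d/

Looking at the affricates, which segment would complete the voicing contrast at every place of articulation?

/dʑ/

place of articulation  voiceless  voiced  
alveolar          ts        dz      
postalveolar      tʃ        dʒ      
alveolo-palatal   tɕ        —       
The alveolo-palatal row has no voiced member, so the gap is the voiced alveolo-palatal affricate /dʑ/.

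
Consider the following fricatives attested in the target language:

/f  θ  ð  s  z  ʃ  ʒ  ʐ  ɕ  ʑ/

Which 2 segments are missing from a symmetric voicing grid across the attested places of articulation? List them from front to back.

/v/, /ʂ/

Voiceless: /f/ (labiodental), /θ/ (dental), /s/ (alveolar), /ʃ/ (postalveolar), /ɕ/ (alveolo-palatal).
Voiced: /ð/ (dental), /z/ (alveolar), /ʒ/ (postalveolar), /ʐ/ (retroflex), /ʑ/ (alveolo-palatal).
Gaps, from front to back: labiodental lacks voiced (/v/); retroflex lacks voiceless (/ʂ/).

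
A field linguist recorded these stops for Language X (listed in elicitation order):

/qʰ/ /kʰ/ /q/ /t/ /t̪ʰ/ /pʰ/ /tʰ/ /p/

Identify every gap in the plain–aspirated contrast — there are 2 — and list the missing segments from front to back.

Plain: /p/ (bilabial), /t/ (alveolar), /q/ (uvular).
Aspirated: /pʰ/ (bilabial), /t̪ʰ/ (dental), /tʰ/ (alveolar), /kʰ/ (velar), /qʰ/ (uvular).
Gaps, from front to back: dental lacks plain (/t̪/); velar lacks plain (/k/).

/t̪/, /k/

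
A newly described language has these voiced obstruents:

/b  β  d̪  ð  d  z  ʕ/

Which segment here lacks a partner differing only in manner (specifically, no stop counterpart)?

/ʕ/

Bilabial: /b/ ~ /β/
Dental: /d̪/ ~ /ð/
Alveolar: /d/ ~ /z/
Pharyngeal: only /ʕ/ (fricative); no stop partner.
So /ʕ/ is the unpaired segment.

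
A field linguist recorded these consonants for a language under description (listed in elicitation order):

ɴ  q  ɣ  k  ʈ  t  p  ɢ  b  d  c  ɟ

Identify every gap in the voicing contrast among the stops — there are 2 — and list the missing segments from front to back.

/ɖ/, /ɡ/

place of articulation  voiceless  voiced  
bilabial          p         b       
alveolar          t         d       
retroflex         ʈ         —       
palatal           c         ɟ       
velar             k         —       
uvular            q         ɢ       
Gaps, from front to back: retroflex lacks voiced (/ɖ/); velar lacks voiced (/ɡ/).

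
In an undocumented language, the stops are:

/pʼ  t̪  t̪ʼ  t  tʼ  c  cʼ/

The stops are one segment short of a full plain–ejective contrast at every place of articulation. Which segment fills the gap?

Plain: /t̪/ (dental), /t/ (alveolar), /c/ (palatal).
Ejective: /pʼ/ (bilabial), /t̪ʼ/ (dental), /tʼ/ (alveolar), /cʼ/ (palatal).
The bilabial row has no plain member, so the gap is the plain bilabial stop /p/.

/p/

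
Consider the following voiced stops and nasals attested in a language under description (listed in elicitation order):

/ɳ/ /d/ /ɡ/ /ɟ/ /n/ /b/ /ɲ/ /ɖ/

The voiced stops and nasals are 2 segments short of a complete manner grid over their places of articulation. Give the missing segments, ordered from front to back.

/m/, /ŋ/

bilabial: oral stop /b/, nasal —.
alveolar: oral stop /d/, nasal /n/.
retroflex: oral stop /ɖ/, nasal /ɳ/.
palatal: oral stop /ɟ/, nasal /ɲ/.
velar: oral stop /ɡ/, nasal —.
Gaps, from front to back: bilabial lacks nasal (/m/); velar lacks nasal (/ŋ/).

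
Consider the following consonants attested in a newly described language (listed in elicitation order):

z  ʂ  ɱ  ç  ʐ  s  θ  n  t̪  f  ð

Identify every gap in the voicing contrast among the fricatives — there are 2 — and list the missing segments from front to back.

labiodental: voiceless /f/, voiced —.
dental: voiceless /θ/, voiced /ð/.
alveolar: voiceless /s/, voiced /z/.
retroflex: voiceless /ʂ/, voiced /ʐ/.
palatal: voiceless /ç/, voiced —.
Gaps, from front to back: labiodental lacks voiced (/v/); palatal lacks voiced (/ʝ/).

/v/, /ʝ/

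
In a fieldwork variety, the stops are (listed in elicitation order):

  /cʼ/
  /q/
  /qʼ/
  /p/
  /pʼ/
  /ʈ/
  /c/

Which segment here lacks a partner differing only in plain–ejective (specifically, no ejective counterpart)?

Bilabial: /p/ ~ /pʼ/
Palatal: /c/ ~ /cʼ/
Uvular: /q/ ~ /qʼ/
Retroflex: only /ʈ/ (plain); no ejective partner.
So /ʈ/ is the unpaired segment.

/ʈ/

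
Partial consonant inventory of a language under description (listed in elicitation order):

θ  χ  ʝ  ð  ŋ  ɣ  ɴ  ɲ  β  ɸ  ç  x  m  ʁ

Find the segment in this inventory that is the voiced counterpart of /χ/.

/χ/ is a voiceless uvular fricative.
The voiced counterpart is a voiced uvular fricative — in this inventory, /ʁ/.

/ʁ/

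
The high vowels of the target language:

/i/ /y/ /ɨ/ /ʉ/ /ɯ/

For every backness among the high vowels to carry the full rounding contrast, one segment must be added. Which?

/u/

Unrounded: /i/ (front), /ɨ/ (central), /ɯ/ (back).
Rounded: /y/ (front), /ʉ/ (central).
The back row has no rounded member, so the gap is the back rounded vowel /u/.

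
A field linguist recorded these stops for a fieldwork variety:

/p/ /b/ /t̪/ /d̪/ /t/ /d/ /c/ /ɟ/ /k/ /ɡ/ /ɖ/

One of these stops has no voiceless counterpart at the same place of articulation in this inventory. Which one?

/ɖ/

Bilabial: /p/ ~ /b/
Dental: /t̪/ ~ /d̪/
Alveolar: /t/ ~ /d/
Palatal: /c/ ~ /ɟ/
Velar: /k/ ~ /ɡ/
Retroflex: only /ɖ/ (voiced); no voiceless partner.
So /ɖ/ is the unpaired segment.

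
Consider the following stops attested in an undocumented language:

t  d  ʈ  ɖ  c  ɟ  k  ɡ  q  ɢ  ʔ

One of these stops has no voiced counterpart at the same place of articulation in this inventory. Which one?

/ʔ/

Alveolar: /t/ ~ /d/
Retroflex: /ʈ/ ~ /ɖ/
Palatal: /c/ ~ /ɟ/
Velar: /k/ ~ /ɡ/
Uvular: /q/ ~ /ɢ/
Glottal: only /ʔ/ (voiceless); no voiced partner.
So /ʔ/ is the unpaired segment.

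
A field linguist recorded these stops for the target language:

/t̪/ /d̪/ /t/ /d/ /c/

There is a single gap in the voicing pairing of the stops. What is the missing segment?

/ɟ/

Voiceless: /t̪/ (dental), /t/ (alveolar), /c/ (palatal).
Voiced: /d̪/ (dental), /d/ (alveolar).
The palatal row has no voiced member, so the gap is the voiced palatal stop /ɟ/.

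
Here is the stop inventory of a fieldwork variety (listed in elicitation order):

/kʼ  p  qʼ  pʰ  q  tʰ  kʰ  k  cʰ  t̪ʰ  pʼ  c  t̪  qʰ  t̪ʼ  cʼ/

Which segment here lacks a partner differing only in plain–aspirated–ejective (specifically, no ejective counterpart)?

Bilabial: /p/ ~ /pʰ/ ~ /pʼ/
Dental: /t̪/ ~ /t̪ʰ/ ~ /t̪ʼ/
Palatal: /c/ ~ /cʰ/ ~ /cʼ/
Velar: /k/ ~ /kʰ/ ~ /kʼ/
Uvular: /q/ ~ /qʰ/ ~ /qʼ/
Alveolar: only /tʰ/ (aspirated); no ejective partner.
So /tʰ/ is the unpaired segment.

/tʰ/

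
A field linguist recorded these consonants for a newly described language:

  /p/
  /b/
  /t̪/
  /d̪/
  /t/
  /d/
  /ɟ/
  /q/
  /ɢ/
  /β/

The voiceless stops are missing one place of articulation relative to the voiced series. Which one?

palatal

bilabial: voiceless /p/, voiced /b/.
dental: voiceless /t̪/, voiced /d̪/.
alveolar: voiceless /t/, voiced /d/.
palatal: voiceless —, voiced /ɟ/.
uvular: voiceless /q/, voiced /ɢ/.
Every place of articulation has a voiceless member except palatal, where /c/ would be expected.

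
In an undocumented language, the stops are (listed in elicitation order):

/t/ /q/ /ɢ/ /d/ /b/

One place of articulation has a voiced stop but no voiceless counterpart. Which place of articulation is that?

bilabial

Voiceless: /t/ (alveolar), /q/ (uvular).
Voiced: /b/ (bilabial), /d/ (alveolar), /ɢ/ (uvular).
Every place of articulation has a voiceless member except bilabial, where /p/ would be expected.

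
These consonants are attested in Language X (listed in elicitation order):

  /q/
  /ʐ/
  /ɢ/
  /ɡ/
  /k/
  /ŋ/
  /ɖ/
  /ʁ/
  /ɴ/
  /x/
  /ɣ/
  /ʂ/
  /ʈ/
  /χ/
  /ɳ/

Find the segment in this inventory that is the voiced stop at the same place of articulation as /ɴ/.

/ɴ/ is an uvular nasal.
The voiced stop at the same place is a voiced uvular stop — in this inventory, /ɢ/.

/ɢ/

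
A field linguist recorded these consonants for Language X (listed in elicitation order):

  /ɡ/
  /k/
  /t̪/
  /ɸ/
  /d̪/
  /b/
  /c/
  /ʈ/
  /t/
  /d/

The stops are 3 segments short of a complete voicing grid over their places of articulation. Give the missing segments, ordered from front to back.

place of articulation  voiceless  voiced  
bilabial          —         b       
dental            t̪        d̪      
alveolar          t         d       
retroflex         ʈ         —       
palatal           c         —       
velar             k         ɡ       
Gaps, from front to back: bilabial lacks voiceless (/p/); retroflex lacks voiced (/ɖ/); palatal lacks voiced (/ɟ/).

/p/, /ɖ/, /ɟ/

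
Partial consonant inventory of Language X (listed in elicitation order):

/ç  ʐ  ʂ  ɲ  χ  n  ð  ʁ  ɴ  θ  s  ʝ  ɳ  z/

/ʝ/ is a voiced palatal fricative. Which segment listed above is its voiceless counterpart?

The voiceless counterpart is a voiceless palatal fricative — in this inventory, /ç/.

/ç/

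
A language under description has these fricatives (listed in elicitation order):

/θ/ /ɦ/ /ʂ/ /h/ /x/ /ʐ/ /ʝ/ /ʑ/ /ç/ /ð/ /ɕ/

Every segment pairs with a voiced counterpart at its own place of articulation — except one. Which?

/x/

Dental: /θ/ ~ /ð/
Retroflex: /ʂ/ ~ /ʐ/
Alveolo-palatal: /ɕ/ ~ /ʑ/
Palatal: /ç/ ~ /ʝ/
Glottal: /h/ ~ /ɦ/
Velar: only /x/ (voiceless); no voiced partner.
So /x/ is the unpaired segment.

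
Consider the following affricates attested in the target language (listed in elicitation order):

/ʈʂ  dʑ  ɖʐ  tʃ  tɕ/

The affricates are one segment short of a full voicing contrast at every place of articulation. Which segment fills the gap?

postalveolar: voiceless /tʃ/, voiced —.
retroflex: voiceless /ʈʂ/, voiced /ɖʐ/.
alveolo-palatal: voiceless /tɕ/, voiced /dʑ/.
The postalveolar row has no voiced member, so the gap is the voiced postalveolar affricate /dʒ/.

/dʒ/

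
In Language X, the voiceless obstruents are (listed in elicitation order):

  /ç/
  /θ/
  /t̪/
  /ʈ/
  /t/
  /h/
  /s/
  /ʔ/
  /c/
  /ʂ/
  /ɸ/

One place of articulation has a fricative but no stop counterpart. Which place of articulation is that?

bilabial

bilabial: stop —, fricative /ɸ/.
dental: stop /t̪/, fricative /θ/.
alveolar: stop /t/, fricative /s/.
retroflex: stop /ʈ/, fricative /ʂ/.
palatal: stop /c/, fricative /ç/.
glottal: stop /ʔ/, fricative /h/.
Every place of articulation has a stop member except bilabial, where /p/ would be expected.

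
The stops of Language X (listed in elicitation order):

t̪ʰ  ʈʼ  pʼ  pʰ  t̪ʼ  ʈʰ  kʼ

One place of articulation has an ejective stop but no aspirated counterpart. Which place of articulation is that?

velar

bilabial: aspirated /pʰ/, ejective /pʼ/.
dental: aspirated /t̪ʰ/, ejective /t̪ʼ/.
retroflex: aspirated /ʈʰ/, ejective /ʈʼ/.
velar: aspirated —, ejective /kʼ/.
Every place of articulation has an aspirated member except velar, where /kʰ/ would be expected.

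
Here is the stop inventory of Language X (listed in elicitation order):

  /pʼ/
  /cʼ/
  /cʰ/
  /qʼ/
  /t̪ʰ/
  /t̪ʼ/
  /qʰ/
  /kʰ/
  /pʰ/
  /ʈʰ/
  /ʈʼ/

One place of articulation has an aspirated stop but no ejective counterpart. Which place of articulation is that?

velar

Aspirated: /pʰ/ (bilabial), /t̪ʰ/ (dental), /ʈʰ/ (retroflex), /cʰ/ (palatal), /kʰ/ (velar), /qʰ/ (uvular).
Ejective: /pʼ/ (bilabial), /t̪ʼ/ (dental), /ʈʼ/ (retroflex), /cʼ/ (palatal), /qʼ/ (uvular).
Every place of articulation has an ejective member except velar, where /kʼ/ would be expected.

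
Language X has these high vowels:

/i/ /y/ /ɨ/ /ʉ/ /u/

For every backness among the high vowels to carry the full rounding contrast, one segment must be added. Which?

Unrounded: /i/ (front), /ɨ/ (central).
Rounded: /y/ (front), /ʉ/ (central), /u/ (back).
The back row has no unrounded member, so the gap is the back unrounded vowel /ɯ/.

/ɯ/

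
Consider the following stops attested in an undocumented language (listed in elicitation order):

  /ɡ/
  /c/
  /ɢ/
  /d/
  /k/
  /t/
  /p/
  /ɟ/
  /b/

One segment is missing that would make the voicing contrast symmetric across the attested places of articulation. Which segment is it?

Voiceless: /p/ (bilabial), /t/ (alveolar), /c/ (palatal), /k/ (velar).
Voiced: /b/ (bilabial), /d/ (alveolar), /ɟ/ (palatal), /ɡ/ (velar), /ɢ/ (uvular).
The uvular row has no voiceless member, so the gap is the voiceless uvular stop /q/.

/q/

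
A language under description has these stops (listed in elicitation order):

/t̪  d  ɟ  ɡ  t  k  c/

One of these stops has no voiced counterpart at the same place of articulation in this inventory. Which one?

/t̪/

Alveolar: /t/ ~ /d/
Palatal: /c/ ~ /ɟ/
Velar: /k/ ~ /ɡ/
Dental: only /t̪/ (voiceless); no voiced partner.
So /t̪/ is the unpaired segment.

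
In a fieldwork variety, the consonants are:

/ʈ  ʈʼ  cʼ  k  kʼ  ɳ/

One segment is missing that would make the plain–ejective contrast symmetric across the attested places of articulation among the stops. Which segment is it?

Plain: /ʈ/ (retroflex), /k/ (velar).
Ejective: /ʈʼ/ (retroflex), /cʼ/ (palatal), /kʼ/ (velar).
The palatal row has no plain member, so the gap is the plain palatal stop /c/.

/c/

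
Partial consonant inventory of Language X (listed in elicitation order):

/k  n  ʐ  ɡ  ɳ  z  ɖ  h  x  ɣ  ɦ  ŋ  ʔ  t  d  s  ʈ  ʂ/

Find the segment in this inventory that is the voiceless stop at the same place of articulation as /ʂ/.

/ʂ/ is a voiceless retroflex fricative.
The voiceless stop at the same place is a voiceless retroflex stop — in this inventory, /ʈ/.

/ʈ/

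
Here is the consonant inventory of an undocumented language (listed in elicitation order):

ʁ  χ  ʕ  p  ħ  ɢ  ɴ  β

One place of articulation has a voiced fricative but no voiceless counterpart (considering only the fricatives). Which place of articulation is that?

bilabial

place of articulation  voiceless  voiced  
bilabial          —         β       
uvular            χ         ʁ       
pharyngeal        ħ         ʕ       
Every place of articulation has a voiceless member except bilabial, where /ɸ/ would be expected.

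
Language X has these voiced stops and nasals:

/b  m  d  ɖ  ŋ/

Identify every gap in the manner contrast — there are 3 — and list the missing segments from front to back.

Oral stop: /b/ (bilabial), /d/ (alveolar), /ɖ/ (retroflex).
Nasal: /m/ (bilabial), /ŋ/ (velar).
Gaps, from front to back: alveolar lacks nasal (/n/); retroflex lacks nasal (/ɳ/); velar lacks oral stop (/ɡ/).

/n/, /ɳ/, /ɡ/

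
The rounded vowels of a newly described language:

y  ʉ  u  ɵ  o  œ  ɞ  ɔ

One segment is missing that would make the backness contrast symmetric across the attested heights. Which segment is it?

/ø/

high: front /y/, central /ʉ/, back /u/.
high-mid: front —, central /ɵ/, back /o/.
low-mid: front /œ/, central /ɞ/, back /ɔ/.
The high-mid row has no front member, so the gap is the high-mid front rounded vowel /ø/.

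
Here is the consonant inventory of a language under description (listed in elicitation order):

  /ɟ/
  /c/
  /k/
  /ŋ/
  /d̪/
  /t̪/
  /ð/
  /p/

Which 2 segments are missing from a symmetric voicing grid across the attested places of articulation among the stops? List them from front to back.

bilabial: voiceless /p/, voiced —.
dental: voiceless /t̪/, voiced /d̪/.
palatal: voiceless /c/, voiced /ɟ/.
velar: voiceless /k/, voiced —.
Gaps, from front to back: bilabial lacks voiced (/b/); velar lacks voiced (/ɡ/).

/b/, /ɡ/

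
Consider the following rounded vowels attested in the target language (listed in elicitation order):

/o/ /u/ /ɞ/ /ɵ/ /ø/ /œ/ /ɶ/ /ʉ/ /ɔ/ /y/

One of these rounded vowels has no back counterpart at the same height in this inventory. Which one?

High: /y/ ~ /ʉ/ ~ /u/
High-mid: /ø/ ~ /ɵ/ ~ /o/
Low-mid: /œ/ ~ /ɞ/ ~ /ɔ/
Low: only /ɶ/ (front); no back partner.
So /ɶ/ is the unpaired segment.

/ɶ/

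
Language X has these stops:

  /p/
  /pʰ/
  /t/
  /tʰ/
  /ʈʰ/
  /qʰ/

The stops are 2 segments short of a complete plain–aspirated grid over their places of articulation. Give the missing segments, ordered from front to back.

/ʈ/, /q/

bilabial: plain /p/, aspirated /pʰ/.
alveolar: plain /t/, aspirated /tʰ/.
retroflex: plain —, aspirated /ʈʰ/.
uvular: plain —, aspirated /qʰ/.
Gaps, from front to back: retroflex lacks plain (/ʈ/); uvular lacks plain (/q/).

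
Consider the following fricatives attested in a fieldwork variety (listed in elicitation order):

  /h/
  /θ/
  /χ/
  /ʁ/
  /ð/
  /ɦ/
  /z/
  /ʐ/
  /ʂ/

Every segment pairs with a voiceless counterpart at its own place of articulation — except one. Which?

/z/

Dental: /θ/ ~ /ð/
Retroflex: /ʂ/ ~ /ʐ/
Uvular: /χ/ ~ /ʁ/
Glottal: /h/ ~ /ɦ/
Alveolar: only /z/ (voiced); no voiceless partner.
So /z/ is the unpaired segment.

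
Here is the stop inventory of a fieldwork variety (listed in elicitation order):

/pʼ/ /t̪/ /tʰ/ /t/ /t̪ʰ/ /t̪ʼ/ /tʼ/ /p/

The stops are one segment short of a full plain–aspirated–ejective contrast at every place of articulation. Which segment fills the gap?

Plain: /p/ (bilabial), /t̪/ (dental), /t/ (alveolar).
Aspirated: /t̪ʰ/ (dental), /tʰ/ (alveolar).
Ejective: /pʼ/ (bilabial), /t̪ʼ/ (dental), /tʼ/ (alveolar).
The bilabial row has no aspirated member, so the gap is the aspirated bilabial stop /pʰ/.

/pʰ/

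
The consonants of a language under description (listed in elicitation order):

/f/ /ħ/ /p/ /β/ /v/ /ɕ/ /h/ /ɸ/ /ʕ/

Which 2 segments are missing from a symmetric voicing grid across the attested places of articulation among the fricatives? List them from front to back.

bilabial: voiceless /ɸ/, voiced /β/.
labiodental: voiceless /f/, voiced /v/.
alveolo-palatal: voiceless /ɕ/, voiced —.
pharyngeal: voiceless /ħ/, voiced /ʕ/.
glottal: voiceless /h/, voiced —.
Gaps, from front to back: alveolo-palatal lacks voiced (/ʑ/); glottal lacks voiced (/ɦ/).

/ʑ/, /ɦ/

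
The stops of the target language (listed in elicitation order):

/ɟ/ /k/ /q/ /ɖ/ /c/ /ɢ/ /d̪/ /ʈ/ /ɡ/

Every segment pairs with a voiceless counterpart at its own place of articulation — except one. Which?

Retroflex: /ʈ/ ~ /ɖ/
Palatal: /c/ ~ /ɟ/
Velar: /k/ ~ /ɡ/
Uvular: /q/ ~ /ɢ/
Dental: only /d̪/ (voiced); no voiceless partner.
So /d̪/ is the unpaired segment.

/d̪/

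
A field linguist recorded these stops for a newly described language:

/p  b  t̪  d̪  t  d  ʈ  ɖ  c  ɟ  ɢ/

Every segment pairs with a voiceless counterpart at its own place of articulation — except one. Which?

/ɢ/

Bilabial: /p/ ~ /b/
Dental: /t̪/ ~ /d̪/
Alveolar: /t/ ~ /d/
Retroflex: /ʈ/ ~ /ɖ/
Palatal: /c/ ~ /ɟ/
Uvular: only /ɢ/ (voiced); no voiceless partner.
So /ɢ/ is the unpaired segment.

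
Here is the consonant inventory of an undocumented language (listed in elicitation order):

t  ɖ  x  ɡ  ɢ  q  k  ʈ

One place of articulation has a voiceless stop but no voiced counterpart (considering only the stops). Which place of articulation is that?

alveolar

place of articulation  voiceless  voiced  
alveolar          t         —       
retroflex         ʈ         ɖ       
velar             k         ɡ       
uvular            q         ɢ       
Every place of articulation has a voiced member except alveolar, where /d/ would be expected.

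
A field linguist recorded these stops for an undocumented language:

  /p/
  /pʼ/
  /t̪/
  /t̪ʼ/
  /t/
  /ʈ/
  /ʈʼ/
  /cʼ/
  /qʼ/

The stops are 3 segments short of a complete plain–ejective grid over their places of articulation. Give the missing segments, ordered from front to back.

/tʼ/, /c/, /q/

bilabial: plain /p/, ejective /pʼ/.
dental: plain /t̪/, ejective /t̪ʼ/.
alveolar: plain /t/, ejective —.
retroflex: plain /ʈ/, ejective /ʈʼ/.
palatal: plain —, ejective /cʼ/.
uvular: plain —, ejective /qʼ/.
Gaps, from front to back: alveolar lacks ejective (/tʼ/); palatal lacks plain (/c/); uvular lacks plain (/q/).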